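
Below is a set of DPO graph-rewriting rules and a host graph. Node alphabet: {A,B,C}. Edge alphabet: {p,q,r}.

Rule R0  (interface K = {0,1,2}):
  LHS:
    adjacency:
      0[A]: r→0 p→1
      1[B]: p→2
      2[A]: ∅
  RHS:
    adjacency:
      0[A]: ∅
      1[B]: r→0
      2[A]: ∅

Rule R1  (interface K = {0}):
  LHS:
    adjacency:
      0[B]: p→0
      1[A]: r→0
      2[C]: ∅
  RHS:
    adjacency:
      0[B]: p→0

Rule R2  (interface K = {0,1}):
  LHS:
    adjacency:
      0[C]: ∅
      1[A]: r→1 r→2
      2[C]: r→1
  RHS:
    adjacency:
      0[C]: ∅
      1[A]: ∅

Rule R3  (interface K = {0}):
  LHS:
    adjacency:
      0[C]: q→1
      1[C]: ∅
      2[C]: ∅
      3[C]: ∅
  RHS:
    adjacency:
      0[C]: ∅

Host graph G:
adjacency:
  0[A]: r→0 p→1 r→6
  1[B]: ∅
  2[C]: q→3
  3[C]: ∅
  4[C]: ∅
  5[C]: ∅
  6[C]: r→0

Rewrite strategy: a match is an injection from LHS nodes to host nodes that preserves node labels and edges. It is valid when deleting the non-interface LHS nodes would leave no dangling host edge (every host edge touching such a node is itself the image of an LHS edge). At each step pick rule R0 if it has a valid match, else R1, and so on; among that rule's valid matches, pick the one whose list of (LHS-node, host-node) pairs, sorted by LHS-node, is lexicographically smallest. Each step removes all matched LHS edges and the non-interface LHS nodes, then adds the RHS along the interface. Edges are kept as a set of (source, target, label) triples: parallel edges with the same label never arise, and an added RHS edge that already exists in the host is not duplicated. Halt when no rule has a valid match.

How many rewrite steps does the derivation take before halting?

Answer: 2

Steps:
start.  V:7 E:5  edges: 0-r->0 0-p->1 0-r->6 2-q->3 6-r->0
1. fire R2 via {0↦2, 1↦0, 2↦6}  →  V:6 E:2  edges: 0-p->1 2-q->3
2. fire R3 via {0↦2, 1↦3, 2↦4, 3↦5}  →  V:3 E:1  edges: 0-p->1
normal form: no rule applies after step 2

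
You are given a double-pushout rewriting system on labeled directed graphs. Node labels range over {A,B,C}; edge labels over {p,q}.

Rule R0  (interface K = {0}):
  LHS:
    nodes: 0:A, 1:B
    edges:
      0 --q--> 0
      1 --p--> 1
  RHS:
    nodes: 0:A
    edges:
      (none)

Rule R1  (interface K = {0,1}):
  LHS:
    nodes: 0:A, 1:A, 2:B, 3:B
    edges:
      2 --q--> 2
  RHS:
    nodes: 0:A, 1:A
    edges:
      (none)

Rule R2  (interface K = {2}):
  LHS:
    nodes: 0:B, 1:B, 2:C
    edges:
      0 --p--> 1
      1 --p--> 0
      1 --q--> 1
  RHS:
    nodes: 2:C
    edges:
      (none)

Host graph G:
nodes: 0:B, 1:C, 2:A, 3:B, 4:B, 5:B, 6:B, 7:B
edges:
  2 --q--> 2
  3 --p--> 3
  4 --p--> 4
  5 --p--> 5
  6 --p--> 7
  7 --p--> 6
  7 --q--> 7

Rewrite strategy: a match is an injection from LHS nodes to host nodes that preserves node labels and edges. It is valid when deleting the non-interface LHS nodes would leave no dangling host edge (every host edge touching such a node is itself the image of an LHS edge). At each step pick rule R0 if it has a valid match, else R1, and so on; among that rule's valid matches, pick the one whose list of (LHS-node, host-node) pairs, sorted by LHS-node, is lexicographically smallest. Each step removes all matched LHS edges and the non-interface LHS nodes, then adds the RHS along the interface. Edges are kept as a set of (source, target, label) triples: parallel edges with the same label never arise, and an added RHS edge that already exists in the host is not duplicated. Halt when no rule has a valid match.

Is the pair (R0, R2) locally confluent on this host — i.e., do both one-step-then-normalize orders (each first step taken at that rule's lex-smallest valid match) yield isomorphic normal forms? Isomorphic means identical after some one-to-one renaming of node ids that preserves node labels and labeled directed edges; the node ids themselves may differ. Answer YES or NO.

branch R0-first: apply at {0↦2, 1↦3} → |E|=5, then 1 more step(s) → NF |V|=5 |E|=2 V={0:B, 1:C, 2:A, 4:B, 5:B} E=4-p->4 5-p->5
branch R2-first: apply at {0↦6, 1↦7, 2↦1} → |E|=4, then 1 more step(s) → NF |V|=5 |E|=2 V={0:B, 1:C, 2:A, 4:B, 5:B} E=4-p->4 5-p->5
graphs isomorphic (equal up to label-preserving node renaming)

Answer: YES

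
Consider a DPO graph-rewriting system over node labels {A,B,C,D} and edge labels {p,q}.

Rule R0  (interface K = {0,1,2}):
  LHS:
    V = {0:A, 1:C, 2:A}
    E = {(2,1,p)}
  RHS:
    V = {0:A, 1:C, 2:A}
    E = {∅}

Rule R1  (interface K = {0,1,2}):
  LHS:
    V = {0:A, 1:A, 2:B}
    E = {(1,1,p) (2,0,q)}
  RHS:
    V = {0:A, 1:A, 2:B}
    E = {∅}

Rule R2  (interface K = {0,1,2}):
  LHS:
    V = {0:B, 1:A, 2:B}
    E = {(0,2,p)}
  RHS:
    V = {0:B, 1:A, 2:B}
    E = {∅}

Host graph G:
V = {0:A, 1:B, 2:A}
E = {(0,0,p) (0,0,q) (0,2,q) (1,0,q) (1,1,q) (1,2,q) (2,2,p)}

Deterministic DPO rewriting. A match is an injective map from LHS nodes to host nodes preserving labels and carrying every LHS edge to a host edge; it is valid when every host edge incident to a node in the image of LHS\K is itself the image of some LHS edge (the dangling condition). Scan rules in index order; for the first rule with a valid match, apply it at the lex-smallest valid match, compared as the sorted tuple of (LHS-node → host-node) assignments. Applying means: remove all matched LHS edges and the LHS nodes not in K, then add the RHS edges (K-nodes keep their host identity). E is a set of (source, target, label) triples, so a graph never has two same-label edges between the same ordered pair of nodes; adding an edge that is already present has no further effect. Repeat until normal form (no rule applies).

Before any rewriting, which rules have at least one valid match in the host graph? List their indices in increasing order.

R0: no valid match — LHS pattern not found
R1: 2 valid matches — {0↦0, 1↦2, 2↦1}, {0↦2, 1↦0, 2↦1}
R2: no valid match — LHS pattern not found

Answer: [R1]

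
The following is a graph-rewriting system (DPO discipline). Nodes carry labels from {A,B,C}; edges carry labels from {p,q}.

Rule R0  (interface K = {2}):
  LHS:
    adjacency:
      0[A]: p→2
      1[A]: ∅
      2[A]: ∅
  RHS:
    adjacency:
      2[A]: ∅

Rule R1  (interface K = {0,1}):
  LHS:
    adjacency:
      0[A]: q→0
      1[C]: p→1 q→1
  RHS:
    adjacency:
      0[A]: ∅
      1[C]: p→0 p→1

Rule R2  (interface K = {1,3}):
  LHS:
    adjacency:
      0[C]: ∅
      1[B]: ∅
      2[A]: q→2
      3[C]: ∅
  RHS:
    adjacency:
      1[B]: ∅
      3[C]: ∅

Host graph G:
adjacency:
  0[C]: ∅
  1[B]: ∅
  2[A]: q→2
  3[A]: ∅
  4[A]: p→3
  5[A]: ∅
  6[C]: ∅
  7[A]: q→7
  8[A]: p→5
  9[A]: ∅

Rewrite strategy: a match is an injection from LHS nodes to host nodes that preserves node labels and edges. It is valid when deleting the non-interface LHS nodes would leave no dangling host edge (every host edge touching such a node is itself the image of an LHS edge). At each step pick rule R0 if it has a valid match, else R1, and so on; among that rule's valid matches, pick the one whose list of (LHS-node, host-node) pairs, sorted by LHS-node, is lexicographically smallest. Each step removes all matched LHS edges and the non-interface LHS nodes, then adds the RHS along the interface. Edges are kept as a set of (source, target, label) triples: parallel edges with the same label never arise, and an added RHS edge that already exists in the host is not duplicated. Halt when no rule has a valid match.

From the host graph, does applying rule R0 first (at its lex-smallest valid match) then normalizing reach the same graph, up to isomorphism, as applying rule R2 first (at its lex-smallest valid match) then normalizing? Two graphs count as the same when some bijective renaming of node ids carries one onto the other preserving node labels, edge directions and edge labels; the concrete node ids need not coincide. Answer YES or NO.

branch R0-first: apply at {0↦4, 1↦9, 2↦3} → |E|=3, then 2 more step(s) → NF |V|=4 |E|=1 V={1:B, 5:A, 6:C, 7:A} E=7-q->7
branch R2-first: apply at {0↦0, 1↦1, 2↦2, 3↦6} → |E|=3, then 2 more step(s) → NF |V|=4 |E|=1 V={1:B, 5:A, 6:C, 7:A} E=7-q->7
graphs isomorphic (equal up to label-preserving node renaming)

Answer: YES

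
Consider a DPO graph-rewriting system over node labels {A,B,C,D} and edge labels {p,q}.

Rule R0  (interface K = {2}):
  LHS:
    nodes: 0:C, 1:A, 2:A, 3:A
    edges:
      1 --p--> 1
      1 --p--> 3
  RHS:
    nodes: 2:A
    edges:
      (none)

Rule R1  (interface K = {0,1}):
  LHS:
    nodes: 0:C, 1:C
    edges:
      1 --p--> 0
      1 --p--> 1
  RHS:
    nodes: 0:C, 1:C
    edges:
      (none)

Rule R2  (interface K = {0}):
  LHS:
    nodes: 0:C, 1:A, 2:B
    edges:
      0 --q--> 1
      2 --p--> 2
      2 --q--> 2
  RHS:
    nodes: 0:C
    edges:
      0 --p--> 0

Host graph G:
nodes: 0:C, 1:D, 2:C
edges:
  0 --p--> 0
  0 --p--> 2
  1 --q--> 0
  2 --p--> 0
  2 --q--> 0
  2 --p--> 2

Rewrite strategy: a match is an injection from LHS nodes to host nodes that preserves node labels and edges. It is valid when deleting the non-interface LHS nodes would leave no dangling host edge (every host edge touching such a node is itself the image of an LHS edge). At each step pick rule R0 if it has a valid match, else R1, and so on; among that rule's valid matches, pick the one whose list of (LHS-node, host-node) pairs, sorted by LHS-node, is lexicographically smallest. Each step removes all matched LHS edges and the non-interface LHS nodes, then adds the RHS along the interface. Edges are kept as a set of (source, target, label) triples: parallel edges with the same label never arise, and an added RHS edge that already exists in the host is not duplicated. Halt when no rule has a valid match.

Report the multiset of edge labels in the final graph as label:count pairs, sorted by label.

Answer: q:2

Derivation:
[0] host  ⇒  3 nodes, 6 edges  {0-p->0 0-p->2 1-q->0 2-p->0 2-q->0 2-p->2}
[1] R1 @ {0↦0, 1↦2}  ⇒  3 nodes, 4 edges  {0-p->0 0-p->2 1-q->0 2-q->0}
[2] R1 @ {0↦2, 1↦0}  ⇒  3 nodes, 2 edges  {1-q->0 2-q->0}
normal form: no rule applies after step 2
NF edges: [(1, 0, 'q'), (2, 0, 'q')]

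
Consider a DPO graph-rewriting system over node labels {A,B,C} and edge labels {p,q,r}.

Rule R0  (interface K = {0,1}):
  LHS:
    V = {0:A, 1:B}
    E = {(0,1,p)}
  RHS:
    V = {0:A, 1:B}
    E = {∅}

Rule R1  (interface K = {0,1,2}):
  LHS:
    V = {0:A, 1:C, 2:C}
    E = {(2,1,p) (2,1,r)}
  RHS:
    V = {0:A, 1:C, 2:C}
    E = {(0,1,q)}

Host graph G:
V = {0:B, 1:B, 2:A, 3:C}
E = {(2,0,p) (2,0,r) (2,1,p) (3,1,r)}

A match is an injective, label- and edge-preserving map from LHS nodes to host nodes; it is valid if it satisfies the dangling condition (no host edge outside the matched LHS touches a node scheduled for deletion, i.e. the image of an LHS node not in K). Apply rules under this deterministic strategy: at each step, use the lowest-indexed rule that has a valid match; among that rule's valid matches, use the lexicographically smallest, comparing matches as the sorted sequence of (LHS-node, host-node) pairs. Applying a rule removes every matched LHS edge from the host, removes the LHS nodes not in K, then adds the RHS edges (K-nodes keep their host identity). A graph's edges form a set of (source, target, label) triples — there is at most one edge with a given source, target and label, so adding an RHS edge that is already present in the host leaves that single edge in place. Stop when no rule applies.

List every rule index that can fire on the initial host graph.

Answer: [R0]

Derivation:
R0: 2 valid matches — {0↦2, 1↦0}, {0↦2, 1↦1}
R1: no valid match — LHS pattern not found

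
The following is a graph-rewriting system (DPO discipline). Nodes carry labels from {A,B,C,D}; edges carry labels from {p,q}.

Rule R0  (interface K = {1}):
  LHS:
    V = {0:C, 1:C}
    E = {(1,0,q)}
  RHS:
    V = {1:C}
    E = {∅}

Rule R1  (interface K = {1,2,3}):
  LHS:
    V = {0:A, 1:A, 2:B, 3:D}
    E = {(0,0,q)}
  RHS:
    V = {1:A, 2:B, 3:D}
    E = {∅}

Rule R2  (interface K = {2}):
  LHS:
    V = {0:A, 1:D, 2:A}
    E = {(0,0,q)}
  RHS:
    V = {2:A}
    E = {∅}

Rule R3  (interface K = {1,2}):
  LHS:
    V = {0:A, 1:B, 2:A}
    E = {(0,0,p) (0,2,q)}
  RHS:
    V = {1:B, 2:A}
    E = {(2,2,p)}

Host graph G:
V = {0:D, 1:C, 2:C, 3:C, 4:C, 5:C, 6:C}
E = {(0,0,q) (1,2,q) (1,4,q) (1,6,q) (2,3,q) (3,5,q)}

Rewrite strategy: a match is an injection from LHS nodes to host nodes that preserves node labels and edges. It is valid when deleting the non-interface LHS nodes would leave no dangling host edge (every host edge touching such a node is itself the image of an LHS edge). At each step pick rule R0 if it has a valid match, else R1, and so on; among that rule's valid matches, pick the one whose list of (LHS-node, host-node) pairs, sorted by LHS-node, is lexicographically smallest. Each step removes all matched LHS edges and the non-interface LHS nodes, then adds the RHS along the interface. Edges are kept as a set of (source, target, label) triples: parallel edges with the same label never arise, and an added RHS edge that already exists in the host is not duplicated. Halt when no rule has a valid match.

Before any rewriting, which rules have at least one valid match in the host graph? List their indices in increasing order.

R0: 3 valid matches — {0↦4, 1↦1}, {0↦5, 1↦3}, {0↦6, 1↦1}
R1: no valid match — LHS pattern not found
R2: no valid match — LHS pattern not found
R3: no valid match — LHS pattern not found

Answer: [R0]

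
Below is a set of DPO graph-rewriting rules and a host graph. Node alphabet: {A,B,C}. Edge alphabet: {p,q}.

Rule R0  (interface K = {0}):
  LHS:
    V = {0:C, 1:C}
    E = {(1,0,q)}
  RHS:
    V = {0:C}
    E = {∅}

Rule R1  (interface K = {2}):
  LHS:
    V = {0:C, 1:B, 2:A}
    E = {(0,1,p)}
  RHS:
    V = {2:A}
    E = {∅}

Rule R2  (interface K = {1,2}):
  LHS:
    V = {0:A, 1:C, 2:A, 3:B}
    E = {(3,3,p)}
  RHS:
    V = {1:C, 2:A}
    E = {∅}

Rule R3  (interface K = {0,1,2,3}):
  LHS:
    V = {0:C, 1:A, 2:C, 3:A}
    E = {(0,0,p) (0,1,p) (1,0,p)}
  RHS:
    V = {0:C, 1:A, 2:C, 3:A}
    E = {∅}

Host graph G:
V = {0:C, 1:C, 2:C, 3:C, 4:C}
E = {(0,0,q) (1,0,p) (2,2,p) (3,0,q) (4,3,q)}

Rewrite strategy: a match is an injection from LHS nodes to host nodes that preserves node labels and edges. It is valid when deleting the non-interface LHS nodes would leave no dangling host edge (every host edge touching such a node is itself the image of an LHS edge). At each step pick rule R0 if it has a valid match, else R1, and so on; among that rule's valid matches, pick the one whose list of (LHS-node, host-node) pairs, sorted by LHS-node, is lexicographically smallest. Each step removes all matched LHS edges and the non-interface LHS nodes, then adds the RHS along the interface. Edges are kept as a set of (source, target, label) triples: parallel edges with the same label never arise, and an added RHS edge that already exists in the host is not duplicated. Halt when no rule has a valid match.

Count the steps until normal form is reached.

[0] host  ⇒  5 nodes, 5 edges  {0-q->0 1-p->0 2-p->2 3-q->0 4-q->3}
[1] R0 @ {0↦3, 1↦4}  ⇒  4 nodes, 4 edges  {0-q->0 1-p->0 2-p->2 3-q->0}
[2] R0 @ {0↦0, 1↦3}  ⇒  3 nodes, 3 edges  {0-q->0 1-p->0 2-p->2}
normal form: no rule applies after step 2

Answer: 2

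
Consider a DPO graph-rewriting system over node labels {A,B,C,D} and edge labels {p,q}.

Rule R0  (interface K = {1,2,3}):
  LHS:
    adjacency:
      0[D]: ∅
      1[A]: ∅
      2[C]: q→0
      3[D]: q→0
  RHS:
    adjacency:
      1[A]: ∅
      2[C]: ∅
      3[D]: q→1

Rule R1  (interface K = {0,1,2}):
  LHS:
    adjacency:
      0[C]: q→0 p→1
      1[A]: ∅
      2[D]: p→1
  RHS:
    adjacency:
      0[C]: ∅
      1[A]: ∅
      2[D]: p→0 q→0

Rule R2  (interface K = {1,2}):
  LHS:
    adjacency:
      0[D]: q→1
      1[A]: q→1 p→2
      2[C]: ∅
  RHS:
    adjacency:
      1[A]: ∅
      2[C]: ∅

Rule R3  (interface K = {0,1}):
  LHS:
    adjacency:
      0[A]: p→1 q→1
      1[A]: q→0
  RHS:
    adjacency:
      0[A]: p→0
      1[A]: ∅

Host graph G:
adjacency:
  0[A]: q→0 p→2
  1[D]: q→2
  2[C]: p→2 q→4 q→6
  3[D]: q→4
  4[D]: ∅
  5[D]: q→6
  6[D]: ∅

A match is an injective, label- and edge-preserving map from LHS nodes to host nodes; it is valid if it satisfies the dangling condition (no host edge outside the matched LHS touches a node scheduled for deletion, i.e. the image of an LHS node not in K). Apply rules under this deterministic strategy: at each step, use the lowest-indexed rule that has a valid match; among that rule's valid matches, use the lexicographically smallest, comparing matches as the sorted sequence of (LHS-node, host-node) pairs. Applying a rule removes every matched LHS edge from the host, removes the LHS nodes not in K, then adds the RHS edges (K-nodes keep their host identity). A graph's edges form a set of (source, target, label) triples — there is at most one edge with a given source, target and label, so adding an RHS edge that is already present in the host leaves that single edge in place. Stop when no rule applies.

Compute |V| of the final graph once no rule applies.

Answer: 4

Rewrite trace:
initial: |V|=7 |E|=8  E = 0-q->0 0-p->2 1-q->2 2-p->2 2-q->4 2-q->6 3-q->4 5-q->6
step 1: apply R0 at {0↦4, 1↦0, 2↦2, 3↦3}  → |V|=6 |E|=7  E = 0-q->0 0-p->2 1-q->2 2-p->2 2-q->6 3-q->0 5-q->6
step 2: apply R0 at {0↦6, 1↦0, 2↦2, 3↦5}  → |V|=5 |E|=6  E = 0-q->0 0-p->2 1-q->2 2-p->2 3-q->0 5-q->0
step 3: apply R2 at {0↦3, 1↦0, 2↦2}  → |V|=4 |E|=3  E = 1-q->2 2-p->2 5-q->0
halt: no rule applies after step 3
NF nodes: {0:A, 1:D, 2:C, 5:D}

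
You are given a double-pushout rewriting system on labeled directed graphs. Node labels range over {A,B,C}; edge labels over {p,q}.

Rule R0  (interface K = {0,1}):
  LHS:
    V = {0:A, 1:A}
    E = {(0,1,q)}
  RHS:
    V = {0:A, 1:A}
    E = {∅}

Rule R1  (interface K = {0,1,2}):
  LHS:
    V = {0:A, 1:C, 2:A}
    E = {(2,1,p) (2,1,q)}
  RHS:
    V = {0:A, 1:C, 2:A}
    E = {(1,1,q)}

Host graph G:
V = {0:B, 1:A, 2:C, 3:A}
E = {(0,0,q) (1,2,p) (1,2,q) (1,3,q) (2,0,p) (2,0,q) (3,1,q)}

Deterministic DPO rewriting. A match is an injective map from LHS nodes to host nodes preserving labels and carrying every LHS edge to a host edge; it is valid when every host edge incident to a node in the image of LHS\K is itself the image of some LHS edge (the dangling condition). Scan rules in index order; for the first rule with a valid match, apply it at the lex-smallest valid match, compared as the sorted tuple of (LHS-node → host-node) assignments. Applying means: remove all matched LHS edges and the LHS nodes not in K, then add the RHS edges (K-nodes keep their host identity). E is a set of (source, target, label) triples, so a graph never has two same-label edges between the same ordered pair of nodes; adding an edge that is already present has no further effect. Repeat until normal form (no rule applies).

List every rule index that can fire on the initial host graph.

R0: 2 valid matches — {0↦1, 1↦3}, {0↦3, 1↦1}
R1: 1 valid match — {0↦3, 1↦2, 2↦1}

Answer: [R0,R1]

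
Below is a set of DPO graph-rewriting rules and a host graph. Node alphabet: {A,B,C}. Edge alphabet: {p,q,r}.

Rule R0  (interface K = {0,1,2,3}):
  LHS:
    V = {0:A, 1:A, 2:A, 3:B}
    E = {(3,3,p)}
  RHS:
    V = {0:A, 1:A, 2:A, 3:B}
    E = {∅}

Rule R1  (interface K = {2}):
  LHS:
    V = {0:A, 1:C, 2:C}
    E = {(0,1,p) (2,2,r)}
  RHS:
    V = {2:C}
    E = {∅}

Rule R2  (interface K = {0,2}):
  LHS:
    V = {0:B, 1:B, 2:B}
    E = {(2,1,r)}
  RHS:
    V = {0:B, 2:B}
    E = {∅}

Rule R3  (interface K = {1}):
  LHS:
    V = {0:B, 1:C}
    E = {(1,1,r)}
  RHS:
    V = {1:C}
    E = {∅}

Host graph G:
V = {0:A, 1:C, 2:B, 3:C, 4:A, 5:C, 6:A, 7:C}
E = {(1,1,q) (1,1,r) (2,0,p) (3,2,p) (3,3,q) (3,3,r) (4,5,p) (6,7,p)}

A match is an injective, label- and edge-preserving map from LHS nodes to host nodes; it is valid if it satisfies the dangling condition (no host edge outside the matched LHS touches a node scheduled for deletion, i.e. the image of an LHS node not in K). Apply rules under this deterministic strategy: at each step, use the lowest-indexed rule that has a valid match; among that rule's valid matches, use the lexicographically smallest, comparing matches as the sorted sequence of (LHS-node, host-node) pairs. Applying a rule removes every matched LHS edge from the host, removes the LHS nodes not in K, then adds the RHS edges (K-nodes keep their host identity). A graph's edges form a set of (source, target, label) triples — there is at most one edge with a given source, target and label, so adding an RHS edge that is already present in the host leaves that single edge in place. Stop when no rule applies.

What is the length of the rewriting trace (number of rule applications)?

Answer: 2

Steps:
[0] host  ⇒  8 nodes, 8 edges  {1-q->1 1-r->1 2-p->0 3-p->2 3-q->3 3-r->3 4-p->5 6-p->7}
[1] R1 @ {0↦4, 1↦5, 2↦1}  ⇒  6 nodes, 6 edges  {1-q->1 2-p->0 3-p->2 3-q->3 3-r->3 6-p->7}
[2] R1 @ {0↦6, 1↦7, 2↦3}  ⇒  4 nodes, 4 edges  {1-q->1 2-p->0 3-p->2 3-q->3}
normal form: no rule applies after step 2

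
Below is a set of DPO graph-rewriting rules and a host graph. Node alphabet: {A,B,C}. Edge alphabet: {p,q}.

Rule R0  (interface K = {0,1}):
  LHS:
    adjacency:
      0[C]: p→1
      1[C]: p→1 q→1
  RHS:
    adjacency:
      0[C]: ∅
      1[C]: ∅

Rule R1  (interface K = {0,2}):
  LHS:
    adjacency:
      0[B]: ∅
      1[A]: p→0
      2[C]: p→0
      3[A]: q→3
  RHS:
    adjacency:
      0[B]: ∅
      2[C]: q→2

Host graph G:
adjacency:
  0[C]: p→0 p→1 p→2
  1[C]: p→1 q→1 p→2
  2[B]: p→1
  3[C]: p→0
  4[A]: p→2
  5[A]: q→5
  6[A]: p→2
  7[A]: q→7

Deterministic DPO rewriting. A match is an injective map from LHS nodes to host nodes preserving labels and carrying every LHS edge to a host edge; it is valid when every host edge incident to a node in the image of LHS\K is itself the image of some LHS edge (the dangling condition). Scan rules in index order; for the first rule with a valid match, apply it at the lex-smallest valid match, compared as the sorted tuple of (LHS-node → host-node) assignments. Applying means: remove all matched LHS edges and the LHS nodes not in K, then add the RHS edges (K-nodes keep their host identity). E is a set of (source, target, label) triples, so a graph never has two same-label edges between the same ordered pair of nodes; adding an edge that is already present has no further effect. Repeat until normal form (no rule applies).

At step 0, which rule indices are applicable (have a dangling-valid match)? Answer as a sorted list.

R0: 1 valid match — {0↦0, 1↦1}
R1: 8 valid matches — {0↦2, 1↦4, 2↦0, 3↦5}, {0↦2, 1↦4, 2↦0, 3↦7}, {0↦2, 1↦4, 2↦1, 3↦5} (+5 more)

Answer: [R0,R1]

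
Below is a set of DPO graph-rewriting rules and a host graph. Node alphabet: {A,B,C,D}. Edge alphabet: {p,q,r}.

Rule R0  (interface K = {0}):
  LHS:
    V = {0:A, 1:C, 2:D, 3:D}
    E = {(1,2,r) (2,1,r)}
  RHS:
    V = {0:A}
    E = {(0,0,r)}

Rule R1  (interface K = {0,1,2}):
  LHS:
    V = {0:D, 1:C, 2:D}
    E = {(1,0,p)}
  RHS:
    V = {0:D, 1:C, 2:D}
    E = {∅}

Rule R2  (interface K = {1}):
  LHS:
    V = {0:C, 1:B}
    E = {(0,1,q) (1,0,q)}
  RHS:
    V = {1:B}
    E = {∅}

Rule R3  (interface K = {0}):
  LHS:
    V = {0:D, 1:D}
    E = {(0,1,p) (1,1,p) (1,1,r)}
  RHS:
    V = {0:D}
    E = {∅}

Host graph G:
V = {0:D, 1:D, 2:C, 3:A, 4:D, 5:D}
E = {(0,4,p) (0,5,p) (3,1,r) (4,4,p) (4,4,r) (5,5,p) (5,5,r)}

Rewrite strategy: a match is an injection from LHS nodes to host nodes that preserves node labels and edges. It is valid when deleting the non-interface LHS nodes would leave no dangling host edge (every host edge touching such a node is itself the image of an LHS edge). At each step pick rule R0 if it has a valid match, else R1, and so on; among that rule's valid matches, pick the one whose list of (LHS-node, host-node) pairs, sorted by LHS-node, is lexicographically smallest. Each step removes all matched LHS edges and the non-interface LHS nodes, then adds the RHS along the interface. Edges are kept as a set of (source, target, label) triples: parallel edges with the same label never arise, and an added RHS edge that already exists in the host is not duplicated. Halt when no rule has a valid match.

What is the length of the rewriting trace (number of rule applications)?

initial: |V|=6 |E|=7  E = 0-p->4 0-p->5 3-r->1 4-p->4 4-r->4 5-p->5 5-r->5
step 1: apply R3 at {0↦0, 1↦4}  → |V|=5 |E|=4  E = 0-p->5 3-r->1 5-p->5 5-r->5
step 2: apply R3 at {0↦0, 1↦5}  → |V|=4 |E|=1  E = 3-r->1
final graph: no rule applies after step 2

Answer: 2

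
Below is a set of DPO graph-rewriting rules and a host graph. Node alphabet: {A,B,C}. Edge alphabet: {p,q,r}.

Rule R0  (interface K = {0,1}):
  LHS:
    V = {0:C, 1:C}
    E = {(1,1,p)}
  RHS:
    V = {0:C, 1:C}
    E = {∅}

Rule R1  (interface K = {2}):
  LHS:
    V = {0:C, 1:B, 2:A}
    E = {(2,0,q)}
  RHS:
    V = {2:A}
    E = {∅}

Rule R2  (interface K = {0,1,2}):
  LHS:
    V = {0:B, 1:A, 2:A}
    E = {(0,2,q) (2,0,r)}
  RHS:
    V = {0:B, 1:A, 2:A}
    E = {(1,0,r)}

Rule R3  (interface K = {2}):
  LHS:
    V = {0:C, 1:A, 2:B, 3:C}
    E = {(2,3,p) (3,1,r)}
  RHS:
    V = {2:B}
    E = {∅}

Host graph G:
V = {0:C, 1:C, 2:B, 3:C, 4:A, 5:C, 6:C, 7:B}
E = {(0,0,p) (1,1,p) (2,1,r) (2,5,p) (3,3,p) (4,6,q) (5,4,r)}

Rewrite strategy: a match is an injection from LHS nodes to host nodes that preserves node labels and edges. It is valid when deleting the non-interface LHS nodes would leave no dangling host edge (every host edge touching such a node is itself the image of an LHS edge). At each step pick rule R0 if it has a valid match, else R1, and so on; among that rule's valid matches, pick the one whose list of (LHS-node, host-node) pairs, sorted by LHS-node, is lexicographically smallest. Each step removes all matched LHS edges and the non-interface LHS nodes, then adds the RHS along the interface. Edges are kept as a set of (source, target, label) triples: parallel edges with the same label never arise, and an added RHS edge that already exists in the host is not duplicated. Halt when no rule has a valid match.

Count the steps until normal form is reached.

Answer: 5

Steps:
initial: |V|=8 |E|=7  E = 0-p->0 1-p->1 2-r->1 2-p->5 3-p->3 4-q->6 5-r->4
step 1: apply R0 at {0↦0, 1↦1}  → |V|=8 |E|=6  E = 0-p->0 2-r->1 2-p->5 3-p->3 4-q->6 5-r->4
step 2: apply R0 at {0↦0, 1↦3}  → |V|=8 |E|=5  E = 0-p->0 2-r->1 2-p->5 4-q->6 5-r->4
step 3: apply R0 at {0↦1, 1↦0}  → |V|=8 |E|=4  E = 2-r->1 2-p->5 4-q->6 5-r->4
step 4: apply R1 at {0↦6, 1↦7, 2↦4}  → |V|=6 |E|=3  E = 2-r->1 2-p->5 5-r->4
step 5: apply R3 at {0↦0, 1↦4, 2↦2, 3↦5}  → |V|=3 |E|=1  E = 2-r->1
normal form: no rule applies after step 5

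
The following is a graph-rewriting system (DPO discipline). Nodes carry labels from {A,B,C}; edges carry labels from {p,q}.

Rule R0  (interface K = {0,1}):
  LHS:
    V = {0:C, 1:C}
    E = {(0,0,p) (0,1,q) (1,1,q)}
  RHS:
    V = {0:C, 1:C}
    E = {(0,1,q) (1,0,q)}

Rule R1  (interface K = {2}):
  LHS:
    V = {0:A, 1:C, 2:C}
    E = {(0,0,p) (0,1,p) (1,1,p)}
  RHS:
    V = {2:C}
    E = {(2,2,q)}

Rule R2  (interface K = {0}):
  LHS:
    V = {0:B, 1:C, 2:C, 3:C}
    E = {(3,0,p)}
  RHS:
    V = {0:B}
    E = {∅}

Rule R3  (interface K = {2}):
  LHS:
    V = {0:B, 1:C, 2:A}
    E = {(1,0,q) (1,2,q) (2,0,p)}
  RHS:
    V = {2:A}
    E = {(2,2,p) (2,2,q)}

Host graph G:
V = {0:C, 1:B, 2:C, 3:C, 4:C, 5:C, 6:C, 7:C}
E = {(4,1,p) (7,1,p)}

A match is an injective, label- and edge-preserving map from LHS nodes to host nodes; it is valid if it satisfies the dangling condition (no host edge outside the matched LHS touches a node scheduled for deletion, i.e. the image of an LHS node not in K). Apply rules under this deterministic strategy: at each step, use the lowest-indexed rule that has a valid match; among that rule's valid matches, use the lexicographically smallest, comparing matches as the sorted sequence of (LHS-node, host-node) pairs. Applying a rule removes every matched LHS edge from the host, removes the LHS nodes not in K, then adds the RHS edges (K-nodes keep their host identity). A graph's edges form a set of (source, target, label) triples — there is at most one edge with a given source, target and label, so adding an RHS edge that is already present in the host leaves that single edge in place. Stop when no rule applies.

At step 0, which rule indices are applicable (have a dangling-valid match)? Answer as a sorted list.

R0: no valid match — LHS pattern not found
R1: no valid match — LHS pattern not found
R2: 40 valid matches — {0↦1, 1↦0, 2↦2, 3↦4}, {0↦1, 1↦0, 2↦2, 3↦7}, {0↦1, 1↦0, 2↦3, 3↦4} (+37 more)
R3: no valid match — LHS pattern not found

Answer: [R2]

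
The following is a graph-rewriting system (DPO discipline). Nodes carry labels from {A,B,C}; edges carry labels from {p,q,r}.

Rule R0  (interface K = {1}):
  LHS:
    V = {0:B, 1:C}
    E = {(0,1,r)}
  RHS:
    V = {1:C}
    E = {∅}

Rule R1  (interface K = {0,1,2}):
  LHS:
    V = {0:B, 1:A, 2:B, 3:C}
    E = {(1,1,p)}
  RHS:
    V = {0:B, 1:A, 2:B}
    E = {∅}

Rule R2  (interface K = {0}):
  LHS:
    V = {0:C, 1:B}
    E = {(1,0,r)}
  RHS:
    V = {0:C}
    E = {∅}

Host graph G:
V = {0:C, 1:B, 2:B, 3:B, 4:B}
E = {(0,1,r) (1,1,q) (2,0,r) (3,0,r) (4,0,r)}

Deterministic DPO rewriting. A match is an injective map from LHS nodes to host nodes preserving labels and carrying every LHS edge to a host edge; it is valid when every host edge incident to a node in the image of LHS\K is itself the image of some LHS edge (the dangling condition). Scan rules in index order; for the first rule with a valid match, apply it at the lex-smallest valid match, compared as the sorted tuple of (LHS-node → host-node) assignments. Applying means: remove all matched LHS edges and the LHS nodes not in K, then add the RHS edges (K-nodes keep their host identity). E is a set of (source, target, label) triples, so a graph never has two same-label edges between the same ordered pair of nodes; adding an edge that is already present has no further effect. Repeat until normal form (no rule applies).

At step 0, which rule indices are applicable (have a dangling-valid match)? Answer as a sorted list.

Answer: [R0,R2]

Derivation:
R0: 3 valid matches — {0↦2, 1↦0}, {0↦3, 1↦0}, {0↦4, 1↦0}
R1: no valid match — LHS pattern not found
R2: 3 valid matches — {0↦0, 1↦2}, {0↦0, 1↦3}, {0↦0, 1↦4}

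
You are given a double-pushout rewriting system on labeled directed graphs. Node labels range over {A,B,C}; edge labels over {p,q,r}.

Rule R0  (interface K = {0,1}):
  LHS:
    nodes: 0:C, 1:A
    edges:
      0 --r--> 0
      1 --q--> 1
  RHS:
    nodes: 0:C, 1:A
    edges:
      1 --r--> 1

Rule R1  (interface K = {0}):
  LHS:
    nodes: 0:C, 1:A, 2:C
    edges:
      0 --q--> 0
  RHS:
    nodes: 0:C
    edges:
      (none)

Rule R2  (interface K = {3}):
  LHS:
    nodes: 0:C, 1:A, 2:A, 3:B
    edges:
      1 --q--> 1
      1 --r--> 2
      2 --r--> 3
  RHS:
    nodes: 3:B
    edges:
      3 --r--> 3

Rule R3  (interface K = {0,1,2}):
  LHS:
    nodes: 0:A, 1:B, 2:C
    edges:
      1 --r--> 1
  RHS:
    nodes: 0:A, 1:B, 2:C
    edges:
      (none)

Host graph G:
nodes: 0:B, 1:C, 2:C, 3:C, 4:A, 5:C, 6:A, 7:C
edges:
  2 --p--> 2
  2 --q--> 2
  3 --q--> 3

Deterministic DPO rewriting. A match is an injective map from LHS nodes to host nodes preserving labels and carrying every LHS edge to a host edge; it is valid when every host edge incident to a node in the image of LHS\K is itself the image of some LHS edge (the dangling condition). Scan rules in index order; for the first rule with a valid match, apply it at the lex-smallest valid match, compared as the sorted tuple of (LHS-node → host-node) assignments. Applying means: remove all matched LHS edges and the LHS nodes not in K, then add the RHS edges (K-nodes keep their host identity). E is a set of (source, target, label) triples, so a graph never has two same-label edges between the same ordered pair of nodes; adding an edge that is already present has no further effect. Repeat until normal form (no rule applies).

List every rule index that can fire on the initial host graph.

Answer: [R1]

Derivation:
R0: no valid match — LHS pattern not found
R1: 12 valid matches — {0↦2, 1↦4, 2↦1}, {0↦2, 1↦4, 2↦5}, {0↦2, 1↦4, 2↦7} (+9 more)
R2: no valid match — LHS pattern not found
R3: no valid match — LHS pattern not found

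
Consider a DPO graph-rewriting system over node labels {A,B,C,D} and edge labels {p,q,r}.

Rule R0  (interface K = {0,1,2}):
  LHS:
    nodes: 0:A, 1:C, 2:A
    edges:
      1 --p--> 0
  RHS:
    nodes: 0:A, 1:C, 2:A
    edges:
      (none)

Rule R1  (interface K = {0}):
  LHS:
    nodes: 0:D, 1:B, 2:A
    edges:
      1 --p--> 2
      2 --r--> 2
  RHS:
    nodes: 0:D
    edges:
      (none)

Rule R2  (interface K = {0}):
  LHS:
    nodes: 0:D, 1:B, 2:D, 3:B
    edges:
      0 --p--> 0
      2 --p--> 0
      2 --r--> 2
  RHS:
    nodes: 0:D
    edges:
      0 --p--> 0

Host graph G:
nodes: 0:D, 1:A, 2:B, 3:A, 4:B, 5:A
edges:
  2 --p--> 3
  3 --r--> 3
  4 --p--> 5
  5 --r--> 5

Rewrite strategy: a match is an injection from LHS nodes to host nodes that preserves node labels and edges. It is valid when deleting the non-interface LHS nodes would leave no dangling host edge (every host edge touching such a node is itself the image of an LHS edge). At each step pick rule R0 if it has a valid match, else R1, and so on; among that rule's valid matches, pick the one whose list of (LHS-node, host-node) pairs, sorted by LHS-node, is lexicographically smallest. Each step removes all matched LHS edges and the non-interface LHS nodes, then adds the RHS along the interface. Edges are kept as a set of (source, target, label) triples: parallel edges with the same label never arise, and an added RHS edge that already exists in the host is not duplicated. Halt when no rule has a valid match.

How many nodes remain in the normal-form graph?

initial: |V|=6 |E|=4  E = 2-p->3 3-r->3 4-p->5 5-r->5
step 1: apply R1 at {0↦0, 1↦2, 2↦3}  → |V|=4 |E|=2  E = 4-p->5 5-r->5
step 2: apply R1 at {0↦0, 1↦4, 2↦5}  → |V|=2 |E|=0  E = ∅
halt: no rule applies after step 2
NF nodes: {0:D, 1:A}

Answer: 2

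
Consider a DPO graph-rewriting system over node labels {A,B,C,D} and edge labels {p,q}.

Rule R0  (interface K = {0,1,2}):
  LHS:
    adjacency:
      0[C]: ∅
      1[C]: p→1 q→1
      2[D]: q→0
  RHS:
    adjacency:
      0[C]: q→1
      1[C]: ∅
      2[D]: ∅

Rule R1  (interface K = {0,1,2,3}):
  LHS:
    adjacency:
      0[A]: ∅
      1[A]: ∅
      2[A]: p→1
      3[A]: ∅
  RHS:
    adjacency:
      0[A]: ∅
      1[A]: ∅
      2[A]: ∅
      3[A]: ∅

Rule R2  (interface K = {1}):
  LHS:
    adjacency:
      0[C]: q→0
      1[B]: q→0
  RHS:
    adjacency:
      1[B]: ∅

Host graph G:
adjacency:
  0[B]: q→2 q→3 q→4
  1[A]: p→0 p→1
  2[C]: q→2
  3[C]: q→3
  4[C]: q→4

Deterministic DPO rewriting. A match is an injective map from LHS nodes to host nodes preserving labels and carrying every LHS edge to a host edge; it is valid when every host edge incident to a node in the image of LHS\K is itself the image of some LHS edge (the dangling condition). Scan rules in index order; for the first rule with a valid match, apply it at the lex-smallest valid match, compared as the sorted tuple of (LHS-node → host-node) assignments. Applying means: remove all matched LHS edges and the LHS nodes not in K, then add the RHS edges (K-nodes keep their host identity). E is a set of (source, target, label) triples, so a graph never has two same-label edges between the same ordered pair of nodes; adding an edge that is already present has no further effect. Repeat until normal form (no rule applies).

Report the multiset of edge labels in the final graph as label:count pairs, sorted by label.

[0] host  ⇒  5 nodes, 8 edges  {0-q->2 0-q->3 0-q->4 1-p->0 1-p->1 2-q->2 3-q->3 4-q->4}
[1] R2 @ {0↦2, 1↦0}  ⇒  4 nodes, 6 edges  {0-q->3 0-q->4 1-p->0 1-p->1 3-q->3 4-q->4}
[2] R2 @ {0↦3, 1↦0}  ⇒  3 nodes, 4 edges  {0-q->4 1-p->0 1-p->1 4-q->4}
[3] R2 @ {0↦4, 1↦0}  ⇒  2 nodes, 2 edges  {1-p->0 1-p->1}
normal form: no rule applies after step 3
NF edges: [(1, 0, 'p'), (1, 1, 'p')]

Answer: p:2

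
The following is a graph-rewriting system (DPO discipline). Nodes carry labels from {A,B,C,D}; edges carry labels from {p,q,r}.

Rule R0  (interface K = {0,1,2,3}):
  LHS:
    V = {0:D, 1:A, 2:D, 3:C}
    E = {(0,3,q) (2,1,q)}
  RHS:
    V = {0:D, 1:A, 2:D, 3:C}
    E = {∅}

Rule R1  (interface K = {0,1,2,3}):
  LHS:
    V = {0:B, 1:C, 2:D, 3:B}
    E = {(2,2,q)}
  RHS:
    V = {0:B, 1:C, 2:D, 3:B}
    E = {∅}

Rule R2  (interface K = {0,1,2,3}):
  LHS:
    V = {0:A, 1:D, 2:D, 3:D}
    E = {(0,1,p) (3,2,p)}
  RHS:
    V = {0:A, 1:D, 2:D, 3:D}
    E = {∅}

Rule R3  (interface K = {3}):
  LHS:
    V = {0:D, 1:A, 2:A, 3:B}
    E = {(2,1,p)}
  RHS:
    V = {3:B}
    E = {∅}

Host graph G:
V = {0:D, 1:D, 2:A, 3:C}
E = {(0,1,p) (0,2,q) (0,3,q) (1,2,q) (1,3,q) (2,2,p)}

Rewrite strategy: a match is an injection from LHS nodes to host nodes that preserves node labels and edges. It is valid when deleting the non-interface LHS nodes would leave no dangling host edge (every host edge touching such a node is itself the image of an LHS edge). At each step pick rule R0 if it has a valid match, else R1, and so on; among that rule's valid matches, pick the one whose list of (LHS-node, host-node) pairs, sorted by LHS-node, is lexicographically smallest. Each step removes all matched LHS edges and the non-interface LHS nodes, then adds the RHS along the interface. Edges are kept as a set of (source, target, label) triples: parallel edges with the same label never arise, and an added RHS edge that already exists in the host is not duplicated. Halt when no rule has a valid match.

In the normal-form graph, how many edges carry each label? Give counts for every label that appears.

[0] host  ⇒  4 nodes, 6 edges  {0-p->1 0-q->2 0-q->3 1-q->2 1-q->3 2-p->2}
[1] R0 @ {0↦0, 1↦2, 2↦1, 3↦3}  ⇒  4 nodes, 4 edges  {0-p->1 0-q->2 1-q->3 2-p->2}
[2] R0 @ {0↦1, 1↦2, 2↦0, 3↦3}  ⇒  4 nodes, 2 edges  {0-p->1 2-p->2}
final graph: no rule applies after step 2
NF edges: [(0, 1, 'p'), (2, 2, 'p')]

Answer: p:2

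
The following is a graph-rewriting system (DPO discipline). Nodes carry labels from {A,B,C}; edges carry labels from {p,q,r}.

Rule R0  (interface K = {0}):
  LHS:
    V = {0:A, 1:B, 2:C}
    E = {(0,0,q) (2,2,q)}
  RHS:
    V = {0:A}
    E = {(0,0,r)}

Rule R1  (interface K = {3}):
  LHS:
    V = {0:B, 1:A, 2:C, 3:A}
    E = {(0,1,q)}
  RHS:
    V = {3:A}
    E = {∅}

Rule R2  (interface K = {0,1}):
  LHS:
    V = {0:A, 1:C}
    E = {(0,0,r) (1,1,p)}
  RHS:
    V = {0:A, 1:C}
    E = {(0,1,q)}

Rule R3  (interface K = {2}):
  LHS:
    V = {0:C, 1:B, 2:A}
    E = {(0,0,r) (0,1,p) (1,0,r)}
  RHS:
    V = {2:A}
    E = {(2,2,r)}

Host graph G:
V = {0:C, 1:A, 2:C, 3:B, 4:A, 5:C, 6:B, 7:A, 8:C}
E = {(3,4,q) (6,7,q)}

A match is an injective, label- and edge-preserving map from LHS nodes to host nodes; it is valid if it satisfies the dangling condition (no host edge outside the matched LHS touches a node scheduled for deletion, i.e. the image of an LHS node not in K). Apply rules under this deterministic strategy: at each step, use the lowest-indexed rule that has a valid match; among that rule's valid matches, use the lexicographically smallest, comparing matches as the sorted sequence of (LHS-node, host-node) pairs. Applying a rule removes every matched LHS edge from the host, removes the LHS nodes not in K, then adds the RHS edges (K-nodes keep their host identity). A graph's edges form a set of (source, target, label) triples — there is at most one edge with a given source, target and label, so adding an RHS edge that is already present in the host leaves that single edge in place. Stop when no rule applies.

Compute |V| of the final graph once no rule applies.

Answer: 3

Rewrite trace:
[0] host  ⇒  9 nodes, 2 edges  {3-q->4 6-q->7}
[1] R1 @ {0↦3, 1↦4, 2↦0, 3↦1}  ⇒  6 nodes, 1 edges  {6-q->7}
[2] R1 @ {0↦6, 1↦7, 2↦2, 3↦1}  ⇒  3 nodes, 0 edges  {∅}
normal form: no rule applies after step 2
NF nodes: {1:A, 5:C, 8:C}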